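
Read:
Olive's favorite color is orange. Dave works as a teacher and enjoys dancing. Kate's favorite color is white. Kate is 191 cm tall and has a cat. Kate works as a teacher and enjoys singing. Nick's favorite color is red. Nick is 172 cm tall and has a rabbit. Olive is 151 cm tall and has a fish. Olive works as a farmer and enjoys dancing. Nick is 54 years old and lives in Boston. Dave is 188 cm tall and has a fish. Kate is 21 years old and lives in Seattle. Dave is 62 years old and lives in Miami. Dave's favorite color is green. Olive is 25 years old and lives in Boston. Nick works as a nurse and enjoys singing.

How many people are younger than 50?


Filter: 2

2


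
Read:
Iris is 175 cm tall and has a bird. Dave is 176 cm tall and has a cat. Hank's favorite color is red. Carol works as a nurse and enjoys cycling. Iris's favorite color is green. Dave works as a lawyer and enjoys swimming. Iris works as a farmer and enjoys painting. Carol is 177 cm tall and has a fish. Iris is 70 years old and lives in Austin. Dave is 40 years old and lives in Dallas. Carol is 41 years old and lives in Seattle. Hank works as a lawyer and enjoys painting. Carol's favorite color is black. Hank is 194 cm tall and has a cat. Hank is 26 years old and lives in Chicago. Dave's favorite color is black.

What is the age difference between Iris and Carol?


|70 - 41| = 29

29


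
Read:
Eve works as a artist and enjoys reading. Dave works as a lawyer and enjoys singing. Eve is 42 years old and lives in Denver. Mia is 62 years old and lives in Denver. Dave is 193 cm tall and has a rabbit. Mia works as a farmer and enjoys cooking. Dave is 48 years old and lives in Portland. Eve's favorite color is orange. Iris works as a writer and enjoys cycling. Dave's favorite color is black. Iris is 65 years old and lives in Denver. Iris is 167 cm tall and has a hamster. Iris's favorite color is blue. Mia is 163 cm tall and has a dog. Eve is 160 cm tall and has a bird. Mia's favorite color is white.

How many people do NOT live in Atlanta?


Not in Atlanta: 4

4


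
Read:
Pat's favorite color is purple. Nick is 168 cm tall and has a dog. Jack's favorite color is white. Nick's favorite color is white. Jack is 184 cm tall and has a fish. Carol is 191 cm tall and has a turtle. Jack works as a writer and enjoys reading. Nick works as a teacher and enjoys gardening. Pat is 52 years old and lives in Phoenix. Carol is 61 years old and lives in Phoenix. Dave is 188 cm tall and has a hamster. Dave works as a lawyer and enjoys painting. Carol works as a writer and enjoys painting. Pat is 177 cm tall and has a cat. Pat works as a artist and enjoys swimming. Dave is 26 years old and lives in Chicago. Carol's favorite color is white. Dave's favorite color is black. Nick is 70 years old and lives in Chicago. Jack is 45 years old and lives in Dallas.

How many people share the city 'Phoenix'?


Count: 2

2


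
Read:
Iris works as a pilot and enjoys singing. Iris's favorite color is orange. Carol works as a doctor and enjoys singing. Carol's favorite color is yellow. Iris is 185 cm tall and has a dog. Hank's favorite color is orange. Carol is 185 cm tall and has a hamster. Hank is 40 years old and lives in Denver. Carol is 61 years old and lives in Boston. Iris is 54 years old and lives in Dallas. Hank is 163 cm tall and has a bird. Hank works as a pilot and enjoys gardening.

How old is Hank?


Hank is 40 years old

40


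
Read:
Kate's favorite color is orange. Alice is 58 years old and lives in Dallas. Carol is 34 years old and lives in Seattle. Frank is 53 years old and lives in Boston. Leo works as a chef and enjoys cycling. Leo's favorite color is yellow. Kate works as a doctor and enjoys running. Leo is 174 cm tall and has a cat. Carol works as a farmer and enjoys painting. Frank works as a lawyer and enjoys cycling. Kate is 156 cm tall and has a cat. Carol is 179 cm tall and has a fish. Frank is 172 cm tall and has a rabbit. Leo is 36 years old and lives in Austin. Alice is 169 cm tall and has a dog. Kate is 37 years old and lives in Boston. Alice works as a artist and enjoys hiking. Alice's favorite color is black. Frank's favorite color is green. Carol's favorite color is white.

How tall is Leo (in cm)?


Leo is 174 cm tall

174


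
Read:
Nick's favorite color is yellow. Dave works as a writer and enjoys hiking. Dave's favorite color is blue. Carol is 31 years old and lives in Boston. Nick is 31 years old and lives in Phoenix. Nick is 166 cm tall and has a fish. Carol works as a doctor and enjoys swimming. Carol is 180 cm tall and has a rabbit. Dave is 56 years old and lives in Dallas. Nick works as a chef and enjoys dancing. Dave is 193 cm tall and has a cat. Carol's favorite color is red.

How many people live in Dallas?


Count in Dallas: 1

1


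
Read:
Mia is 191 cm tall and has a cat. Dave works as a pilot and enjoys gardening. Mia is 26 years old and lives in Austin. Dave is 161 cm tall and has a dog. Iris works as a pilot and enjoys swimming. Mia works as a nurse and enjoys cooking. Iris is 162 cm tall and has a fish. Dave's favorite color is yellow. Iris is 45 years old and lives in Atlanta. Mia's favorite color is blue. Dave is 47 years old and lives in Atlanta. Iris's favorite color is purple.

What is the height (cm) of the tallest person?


Tallest: Mia at 191 cm

191


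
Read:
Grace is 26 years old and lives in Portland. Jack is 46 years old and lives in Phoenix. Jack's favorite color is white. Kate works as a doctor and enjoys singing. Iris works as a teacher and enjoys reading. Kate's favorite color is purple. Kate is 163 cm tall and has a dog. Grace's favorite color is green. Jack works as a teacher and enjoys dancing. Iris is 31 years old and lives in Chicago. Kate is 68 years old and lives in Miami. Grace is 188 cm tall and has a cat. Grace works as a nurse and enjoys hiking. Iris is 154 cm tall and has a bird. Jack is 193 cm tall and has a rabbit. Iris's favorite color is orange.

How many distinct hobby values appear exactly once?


Unique hobby values: 4

4


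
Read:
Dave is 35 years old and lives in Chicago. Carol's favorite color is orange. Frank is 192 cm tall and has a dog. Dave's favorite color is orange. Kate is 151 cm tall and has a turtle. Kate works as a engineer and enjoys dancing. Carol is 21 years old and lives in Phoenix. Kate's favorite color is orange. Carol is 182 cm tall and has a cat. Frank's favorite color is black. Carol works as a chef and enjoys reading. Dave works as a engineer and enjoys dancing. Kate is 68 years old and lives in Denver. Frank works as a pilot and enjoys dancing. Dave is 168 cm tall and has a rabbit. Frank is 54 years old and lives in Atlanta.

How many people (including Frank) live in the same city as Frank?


Frank lives in Atlanta. Count = 1

1


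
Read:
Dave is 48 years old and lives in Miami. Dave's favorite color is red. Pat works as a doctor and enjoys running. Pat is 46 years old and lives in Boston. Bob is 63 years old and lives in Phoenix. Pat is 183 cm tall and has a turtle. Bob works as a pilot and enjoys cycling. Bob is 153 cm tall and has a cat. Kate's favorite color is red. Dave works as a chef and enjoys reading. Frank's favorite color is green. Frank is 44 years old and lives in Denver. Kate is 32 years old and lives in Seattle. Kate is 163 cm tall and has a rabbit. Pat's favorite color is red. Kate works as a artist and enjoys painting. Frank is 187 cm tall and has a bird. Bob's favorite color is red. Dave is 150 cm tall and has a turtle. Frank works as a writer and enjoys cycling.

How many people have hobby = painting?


Count: 1

1


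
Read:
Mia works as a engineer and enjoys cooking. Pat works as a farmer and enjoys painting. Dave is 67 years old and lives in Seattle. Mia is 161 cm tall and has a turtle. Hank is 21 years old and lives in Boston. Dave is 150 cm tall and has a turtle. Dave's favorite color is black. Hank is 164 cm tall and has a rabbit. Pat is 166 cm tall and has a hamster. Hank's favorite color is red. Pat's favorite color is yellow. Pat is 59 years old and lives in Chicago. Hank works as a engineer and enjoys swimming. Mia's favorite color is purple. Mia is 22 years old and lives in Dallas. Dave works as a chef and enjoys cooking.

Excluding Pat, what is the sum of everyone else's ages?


Sum (excluding Pat): 110

110


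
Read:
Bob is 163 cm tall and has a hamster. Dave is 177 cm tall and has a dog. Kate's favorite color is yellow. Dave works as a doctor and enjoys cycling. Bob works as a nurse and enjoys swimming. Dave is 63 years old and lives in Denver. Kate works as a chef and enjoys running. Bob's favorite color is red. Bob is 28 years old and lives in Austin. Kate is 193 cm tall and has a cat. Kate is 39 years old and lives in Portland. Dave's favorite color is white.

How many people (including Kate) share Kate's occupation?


Kate is a chef. Count = 1

1


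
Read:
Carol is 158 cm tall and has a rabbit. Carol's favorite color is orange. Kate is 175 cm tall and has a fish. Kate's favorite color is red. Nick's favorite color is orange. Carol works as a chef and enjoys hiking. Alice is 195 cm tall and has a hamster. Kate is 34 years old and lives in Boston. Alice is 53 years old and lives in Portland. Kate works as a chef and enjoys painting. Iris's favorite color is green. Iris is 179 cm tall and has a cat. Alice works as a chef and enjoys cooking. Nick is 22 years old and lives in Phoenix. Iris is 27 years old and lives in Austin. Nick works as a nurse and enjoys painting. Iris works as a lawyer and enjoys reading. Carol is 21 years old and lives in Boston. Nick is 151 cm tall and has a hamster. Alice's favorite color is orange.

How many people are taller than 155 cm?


Taller than 155: 4

4


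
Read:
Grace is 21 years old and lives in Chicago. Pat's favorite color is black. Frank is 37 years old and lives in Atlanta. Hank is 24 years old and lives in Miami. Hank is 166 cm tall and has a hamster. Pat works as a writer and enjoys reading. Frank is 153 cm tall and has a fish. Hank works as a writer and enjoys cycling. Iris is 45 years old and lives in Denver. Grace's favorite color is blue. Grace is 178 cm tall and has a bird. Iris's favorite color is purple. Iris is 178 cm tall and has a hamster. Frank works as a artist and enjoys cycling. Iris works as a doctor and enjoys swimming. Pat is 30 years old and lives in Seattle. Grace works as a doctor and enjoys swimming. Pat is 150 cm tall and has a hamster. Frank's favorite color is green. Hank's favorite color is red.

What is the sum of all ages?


30+37+21+45+24 = 157

157


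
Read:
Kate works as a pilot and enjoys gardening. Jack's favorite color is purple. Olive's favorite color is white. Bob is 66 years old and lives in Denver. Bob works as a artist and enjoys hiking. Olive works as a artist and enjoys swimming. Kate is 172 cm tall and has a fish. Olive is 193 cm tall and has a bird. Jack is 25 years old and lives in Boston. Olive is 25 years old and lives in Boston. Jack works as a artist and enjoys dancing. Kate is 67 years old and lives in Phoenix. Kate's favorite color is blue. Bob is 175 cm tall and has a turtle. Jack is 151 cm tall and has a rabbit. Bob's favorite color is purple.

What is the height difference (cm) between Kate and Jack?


|172 - 151| = 21

21


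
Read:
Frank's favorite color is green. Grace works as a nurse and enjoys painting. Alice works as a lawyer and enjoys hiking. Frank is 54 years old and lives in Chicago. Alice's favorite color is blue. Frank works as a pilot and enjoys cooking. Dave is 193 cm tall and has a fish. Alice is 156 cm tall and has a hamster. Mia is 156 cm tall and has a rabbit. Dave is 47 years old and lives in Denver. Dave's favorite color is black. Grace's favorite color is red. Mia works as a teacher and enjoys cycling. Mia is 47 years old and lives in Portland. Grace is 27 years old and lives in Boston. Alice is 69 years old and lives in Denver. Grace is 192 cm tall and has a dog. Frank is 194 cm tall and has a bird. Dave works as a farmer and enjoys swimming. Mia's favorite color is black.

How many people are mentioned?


People: Alice, Mia, Frank, Dave, Grace. Count = 5

5


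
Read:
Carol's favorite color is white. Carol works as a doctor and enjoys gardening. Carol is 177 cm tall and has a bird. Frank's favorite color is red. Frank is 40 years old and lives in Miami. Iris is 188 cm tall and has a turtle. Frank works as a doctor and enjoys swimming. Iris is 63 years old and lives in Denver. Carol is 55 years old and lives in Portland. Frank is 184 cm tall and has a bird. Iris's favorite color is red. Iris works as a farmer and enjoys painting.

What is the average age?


Sum=158, n=3, avg=52.67

52.67


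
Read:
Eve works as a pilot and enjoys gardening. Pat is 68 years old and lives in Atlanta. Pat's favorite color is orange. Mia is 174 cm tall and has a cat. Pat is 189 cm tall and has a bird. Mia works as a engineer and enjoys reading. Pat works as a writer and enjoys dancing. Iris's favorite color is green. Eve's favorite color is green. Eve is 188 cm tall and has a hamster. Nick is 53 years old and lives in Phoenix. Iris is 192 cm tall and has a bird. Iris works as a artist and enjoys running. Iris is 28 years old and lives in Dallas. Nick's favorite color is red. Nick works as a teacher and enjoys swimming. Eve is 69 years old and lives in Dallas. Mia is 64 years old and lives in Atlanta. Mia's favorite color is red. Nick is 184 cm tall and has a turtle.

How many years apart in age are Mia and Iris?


64 vs 28, diff = 36

36


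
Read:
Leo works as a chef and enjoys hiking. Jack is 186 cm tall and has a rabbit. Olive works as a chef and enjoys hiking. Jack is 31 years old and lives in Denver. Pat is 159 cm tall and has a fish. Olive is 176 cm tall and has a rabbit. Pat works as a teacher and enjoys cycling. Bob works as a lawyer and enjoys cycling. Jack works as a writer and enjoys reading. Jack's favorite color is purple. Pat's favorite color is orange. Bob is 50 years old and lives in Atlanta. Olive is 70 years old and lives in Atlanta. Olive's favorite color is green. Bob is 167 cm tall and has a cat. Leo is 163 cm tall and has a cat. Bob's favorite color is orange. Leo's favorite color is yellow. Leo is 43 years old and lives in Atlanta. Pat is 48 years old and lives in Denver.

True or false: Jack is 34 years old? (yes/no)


Jack is actually 31. no

no


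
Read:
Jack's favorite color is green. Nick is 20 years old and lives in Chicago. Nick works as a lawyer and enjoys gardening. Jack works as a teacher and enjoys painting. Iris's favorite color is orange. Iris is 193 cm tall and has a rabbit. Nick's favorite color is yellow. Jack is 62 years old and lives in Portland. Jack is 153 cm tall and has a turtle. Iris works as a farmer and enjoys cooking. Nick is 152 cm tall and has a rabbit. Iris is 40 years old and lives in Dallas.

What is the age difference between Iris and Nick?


|40 - 20| = 20

20


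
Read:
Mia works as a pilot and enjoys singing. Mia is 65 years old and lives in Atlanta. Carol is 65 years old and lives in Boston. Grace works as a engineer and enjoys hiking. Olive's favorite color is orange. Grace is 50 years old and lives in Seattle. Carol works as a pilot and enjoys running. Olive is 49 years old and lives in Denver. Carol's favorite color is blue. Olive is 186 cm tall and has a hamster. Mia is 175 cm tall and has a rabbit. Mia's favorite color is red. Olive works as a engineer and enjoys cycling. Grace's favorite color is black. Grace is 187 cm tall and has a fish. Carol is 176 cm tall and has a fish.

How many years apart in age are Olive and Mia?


49 vs 65, diff = 16

16


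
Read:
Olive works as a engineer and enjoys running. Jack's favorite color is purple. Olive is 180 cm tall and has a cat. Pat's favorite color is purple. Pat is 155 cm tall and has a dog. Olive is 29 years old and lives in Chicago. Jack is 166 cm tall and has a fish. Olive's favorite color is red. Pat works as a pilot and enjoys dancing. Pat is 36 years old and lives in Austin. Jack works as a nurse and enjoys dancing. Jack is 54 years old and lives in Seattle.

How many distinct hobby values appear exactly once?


Unique hobby values: 1

1


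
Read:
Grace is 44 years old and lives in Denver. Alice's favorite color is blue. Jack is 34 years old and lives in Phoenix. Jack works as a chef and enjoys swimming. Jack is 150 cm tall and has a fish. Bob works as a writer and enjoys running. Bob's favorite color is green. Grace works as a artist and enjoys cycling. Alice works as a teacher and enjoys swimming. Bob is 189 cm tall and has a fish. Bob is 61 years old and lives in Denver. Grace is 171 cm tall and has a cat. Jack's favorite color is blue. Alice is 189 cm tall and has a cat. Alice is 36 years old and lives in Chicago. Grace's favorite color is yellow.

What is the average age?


Sum=175, n=4, avg=43.75

43.75


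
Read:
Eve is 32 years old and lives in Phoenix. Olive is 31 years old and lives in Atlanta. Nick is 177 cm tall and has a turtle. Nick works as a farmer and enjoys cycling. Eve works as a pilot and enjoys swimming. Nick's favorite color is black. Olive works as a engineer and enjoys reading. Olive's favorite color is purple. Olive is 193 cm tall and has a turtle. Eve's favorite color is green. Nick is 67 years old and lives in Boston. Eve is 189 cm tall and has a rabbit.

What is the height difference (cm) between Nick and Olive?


|177 - 193| = 16

16


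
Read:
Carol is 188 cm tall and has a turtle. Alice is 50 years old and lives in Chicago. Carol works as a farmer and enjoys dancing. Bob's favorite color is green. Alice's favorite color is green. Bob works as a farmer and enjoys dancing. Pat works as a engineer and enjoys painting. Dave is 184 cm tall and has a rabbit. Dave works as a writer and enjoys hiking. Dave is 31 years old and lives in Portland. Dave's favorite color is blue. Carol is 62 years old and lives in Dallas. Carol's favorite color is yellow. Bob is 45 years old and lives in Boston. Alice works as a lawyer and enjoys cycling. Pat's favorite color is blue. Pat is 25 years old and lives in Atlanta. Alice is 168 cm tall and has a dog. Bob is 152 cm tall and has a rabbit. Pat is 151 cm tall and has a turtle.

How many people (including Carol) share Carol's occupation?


Carol is a farmer. Count = 2

2


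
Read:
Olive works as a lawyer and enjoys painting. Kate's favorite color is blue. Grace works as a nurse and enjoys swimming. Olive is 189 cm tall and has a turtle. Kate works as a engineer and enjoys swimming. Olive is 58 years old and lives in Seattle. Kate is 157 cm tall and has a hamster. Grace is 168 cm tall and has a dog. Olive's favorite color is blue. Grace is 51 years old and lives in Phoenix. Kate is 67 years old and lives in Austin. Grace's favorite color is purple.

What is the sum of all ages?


67+51+58 = 176

176


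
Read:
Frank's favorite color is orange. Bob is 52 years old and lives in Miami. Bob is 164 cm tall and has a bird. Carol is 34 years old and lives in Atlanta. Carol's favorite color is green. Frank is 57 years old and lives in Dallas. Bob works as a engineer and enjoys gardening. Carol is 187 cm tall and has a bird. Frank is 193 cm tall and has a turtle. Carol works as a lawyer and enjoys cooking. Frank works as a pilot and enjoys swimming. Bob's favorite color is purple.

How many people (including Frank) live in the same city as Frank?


Frank lives in Dallas. Count = 1

1


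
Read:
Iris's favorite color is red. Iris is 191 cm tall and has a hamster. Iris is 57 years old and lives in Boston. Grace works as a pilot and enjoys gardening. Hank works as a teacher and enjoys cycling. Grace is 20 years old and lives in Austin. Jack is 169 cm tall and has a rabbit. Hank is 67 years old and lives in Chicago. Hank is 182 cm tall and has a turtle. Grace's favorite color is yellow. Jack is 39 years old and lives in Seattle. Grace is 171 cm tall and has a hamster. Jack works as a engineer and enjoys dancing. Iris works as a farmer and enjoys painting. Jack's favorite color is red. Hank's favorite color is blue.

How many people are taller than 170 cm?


Taller than 170: 3

3


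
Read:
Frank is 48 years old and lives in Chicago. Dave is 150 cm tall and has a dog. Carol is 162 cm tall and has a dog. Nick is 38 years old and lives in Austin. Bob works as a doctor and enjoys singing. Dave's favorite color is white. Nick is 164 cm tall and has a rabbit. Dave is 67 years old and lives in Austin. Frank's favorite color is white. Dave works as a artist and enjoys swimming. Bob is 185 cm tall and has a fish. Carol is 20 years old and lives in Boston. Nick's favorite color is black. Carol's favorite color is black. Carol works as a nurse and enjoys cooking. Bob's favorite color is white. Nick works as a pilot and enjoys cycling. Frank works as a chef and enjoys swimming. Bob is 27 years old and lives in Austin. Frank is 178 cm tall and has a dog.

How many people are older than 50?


Filter: 1

1


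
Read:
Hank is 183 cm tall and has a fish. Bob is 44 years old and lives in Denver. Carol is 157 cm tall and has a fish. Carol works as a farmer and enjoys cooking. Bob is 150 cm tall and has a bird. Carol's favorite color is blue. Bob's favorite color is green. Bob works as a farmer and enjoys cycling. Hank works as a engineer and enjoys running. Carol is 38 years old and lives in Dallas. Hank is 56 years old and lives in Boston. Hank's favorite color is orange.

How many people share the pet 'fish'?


Count: 2

2


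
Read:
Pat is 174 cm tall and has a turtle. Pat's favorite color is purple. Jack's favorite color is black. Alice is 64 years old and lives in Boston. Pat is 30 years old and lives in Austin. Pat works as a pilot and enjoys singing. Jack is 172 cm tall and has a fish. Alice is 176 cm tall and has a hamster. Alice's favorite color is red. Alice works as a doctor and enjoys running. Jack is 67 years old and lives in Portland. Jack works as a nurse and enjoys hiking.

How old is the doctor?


The doctor is Alice, age 64

64


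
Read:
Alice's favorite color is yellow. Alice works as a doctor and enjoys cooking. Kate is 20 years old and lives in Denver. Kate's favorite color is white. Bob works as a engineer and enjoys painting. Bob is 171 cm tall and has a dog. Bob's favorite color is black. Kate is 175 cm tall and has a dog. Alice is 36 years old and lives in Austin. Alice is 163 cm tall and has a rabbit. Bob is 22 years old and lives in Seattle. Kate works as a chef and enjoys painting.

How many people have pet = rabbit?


Count: 1

1


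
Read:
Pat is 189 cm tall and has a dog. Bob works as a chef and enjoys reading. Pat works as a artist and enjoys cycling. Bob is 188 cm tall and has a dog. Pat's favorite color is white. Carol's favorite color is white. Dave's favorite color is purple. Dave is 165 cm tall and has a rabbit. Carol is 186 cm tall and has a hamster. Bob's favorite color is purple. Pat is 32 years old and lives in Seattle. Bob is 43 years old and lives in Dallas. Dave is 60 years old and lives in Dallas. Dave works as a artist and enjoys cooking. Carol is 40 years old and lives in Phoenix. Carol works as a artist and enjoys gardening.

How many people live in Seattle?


Count in Seattle: 1

1


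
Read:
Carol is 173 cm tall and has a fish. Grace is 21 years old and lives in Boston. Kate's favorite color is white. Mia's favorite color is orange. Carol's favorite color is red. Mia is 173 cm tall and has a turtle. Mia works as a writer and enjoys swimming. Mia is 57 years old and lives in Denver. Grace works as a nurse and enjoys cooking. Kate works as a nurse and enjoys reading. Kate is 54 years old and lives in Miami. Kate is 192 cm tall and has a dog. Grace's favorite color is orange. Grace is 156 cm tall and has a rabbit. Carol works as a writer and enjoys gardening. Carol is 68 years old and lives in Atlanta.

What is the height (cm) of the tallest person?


Tallest: Kate at 192 cm

192


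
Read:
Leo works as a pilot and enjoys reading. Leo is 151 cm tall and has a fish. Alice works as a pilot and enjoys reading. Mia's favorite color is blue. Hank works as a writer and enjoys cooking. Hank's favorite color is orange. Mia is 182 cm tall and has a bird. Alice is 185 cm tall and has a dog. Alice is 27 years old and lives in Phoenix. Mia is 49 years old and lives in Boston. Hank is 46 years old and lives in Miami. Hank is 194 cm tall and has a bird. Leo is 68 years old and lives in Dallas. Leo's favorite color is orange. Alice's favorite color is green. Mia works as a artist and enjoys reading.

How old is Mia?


Mia is 49 years old

49


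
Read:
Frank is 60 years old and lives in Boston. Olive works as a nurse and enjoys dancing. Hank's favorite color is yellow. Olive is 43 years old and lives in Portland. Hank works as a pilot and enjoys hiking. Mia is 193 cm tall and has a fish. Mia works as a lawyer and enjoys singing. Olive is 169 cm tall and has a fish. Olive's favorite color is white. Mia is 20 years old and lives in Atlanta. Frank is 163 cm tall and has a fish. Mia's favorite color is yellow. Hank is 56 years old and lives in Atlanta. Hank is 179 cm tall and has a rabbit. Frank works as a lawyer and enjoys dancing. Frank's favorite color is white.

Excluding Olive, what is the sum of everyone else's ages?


Sum (excluding Olive): 136

136


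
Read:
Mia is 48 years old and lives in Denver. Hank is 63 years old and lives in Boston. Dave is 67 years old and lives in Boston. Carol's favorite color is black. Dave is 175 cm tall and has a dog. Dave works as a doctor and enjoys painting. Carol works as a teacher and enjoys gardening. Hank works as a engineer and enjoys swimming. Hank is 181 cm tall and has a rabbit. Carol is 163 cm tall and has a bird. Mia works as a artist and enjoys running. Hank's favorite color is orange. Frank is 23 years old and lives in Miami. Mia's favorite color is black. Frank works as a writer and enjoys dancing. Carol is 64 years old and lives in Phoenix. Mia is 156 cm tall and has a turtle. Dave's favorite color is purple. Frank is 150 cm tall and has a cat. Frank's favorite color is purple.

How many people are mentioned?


People: Mia, Frank, Hank, Carol, Dave. Count = 5

5


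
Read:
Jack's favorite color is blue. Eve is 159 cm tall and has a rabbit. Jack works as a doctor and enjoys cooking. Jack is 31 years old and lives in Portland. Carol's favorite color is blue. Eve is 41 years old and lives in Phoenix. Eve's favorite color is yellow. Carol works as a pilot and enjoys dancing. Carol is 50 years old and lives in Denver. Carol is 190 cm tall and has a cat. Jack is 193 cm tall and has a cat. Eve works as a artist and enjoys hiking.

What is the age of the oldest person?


Oldest: Carol at 50

50


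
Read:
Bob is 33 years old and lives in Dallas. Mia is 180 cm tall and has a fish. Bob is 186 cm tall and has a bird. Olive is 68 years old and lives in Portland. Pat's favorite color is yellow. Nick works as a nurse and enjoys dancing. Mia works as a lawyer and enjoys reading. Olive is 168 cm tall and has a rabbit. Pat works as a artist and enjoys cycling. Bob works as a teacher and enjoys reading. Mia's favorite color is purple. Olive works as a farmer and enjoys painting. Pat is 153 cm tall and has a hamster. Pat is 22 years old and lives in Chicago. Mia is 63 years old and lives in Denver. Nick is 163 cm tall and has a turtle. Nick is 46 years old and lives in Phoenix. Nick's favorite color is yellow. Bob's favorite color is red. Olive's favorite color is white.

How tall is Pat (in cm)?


Pat is 153 cm tall

153


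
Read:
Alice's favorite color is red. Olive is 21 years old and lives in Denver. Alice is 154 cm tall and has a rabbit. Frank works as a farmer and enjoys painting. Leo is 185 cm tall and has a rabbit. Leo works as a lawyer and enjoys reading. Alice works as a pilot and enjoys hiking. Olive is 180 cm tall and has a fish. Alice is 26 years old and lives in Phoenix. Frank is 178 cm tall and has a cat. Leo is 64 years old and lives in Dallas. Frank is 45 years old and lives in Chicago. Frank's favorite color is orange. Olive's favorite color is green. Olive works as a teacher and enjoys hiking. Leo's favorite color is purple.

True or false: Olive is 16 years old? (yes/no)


Olive is actually 21. no

no


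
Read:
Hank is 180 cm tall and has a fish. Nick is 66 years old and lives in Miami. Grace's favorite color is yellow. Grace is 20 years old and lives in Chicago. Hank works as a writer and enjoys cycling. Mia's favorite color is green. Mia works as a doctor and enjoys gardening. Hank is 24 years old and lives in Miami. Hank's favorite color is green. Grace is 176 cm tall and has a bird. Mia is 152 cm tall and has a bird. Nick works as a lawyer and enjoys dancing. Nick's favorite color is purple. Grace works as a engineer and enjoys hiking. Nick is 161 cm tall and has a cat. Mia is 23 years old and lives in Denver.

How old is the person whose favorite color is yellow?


Person with favorite color=yellow is Grace, age 20

20


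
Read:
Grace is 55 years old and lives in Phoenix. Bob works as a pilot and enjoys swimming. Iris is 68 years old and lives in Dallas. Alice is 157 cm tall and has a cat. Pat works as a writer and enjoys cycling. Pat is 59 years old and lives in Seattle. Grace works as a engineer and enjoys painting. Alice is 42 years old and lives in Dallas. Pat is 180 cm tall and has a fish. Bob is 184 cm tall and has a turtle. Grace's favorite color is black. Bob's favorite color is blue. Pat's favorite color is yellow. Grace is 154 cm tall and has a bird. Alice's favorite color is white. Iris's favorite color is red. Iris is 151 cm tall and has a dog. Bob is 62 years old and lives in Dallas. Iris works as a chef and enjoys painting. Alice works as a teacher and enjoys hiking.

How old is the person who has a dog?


Person with dog is Iris, age 68

68


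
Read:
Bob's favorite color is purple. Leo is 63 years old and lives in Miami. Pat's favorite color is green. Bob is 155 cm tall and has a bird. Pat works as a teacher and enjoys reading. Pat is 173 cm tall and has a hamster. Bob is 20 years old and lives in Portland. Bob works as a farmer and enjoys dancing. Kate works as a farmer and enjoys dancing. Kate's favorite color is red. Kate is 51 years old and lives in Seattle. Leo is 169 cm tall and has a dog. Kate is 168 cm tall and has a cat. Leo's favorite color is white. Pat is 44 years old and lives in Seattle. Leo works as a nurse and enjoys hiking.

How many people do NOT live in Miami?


Not in Miami: 3

3


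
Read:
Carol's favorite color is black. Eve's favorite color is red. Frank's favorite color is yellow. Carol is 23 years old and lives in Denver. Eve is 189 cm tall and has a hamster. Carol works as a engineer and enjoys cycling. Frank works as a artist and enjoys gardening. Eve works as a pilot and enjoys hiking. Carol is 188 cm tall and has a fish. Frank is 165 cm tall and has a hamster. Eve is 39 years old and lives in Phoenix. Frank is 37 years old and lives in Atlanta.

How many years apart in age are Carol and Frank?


23 vs 37, diff = 14

14


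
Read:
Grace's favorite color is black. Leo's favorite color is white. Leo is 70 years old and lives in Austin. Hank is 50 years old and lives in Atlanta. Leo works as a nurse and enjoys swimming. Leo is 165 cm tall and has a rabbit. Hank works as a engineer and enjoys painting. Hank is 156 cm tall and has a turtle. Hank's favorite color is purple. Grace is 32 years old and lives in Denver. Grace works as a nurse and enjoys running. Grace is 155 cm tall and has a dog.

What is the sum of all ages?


32+70+50 = 152

152


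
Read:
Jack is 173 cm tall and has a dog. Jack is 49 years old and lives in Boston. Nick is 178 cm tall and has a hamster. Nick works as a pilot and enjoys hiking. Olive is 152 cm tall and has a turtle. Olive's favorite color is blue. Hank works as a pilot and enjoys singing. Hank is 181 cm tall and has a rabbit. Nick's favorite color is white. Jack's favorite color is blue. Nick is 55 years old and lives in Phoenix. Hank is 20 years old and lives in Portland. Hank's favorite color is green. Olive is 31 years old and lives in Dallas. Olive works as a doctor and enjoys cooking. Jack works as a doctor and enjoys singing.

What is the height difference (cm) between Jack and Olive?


|173 - 152| = 21

21


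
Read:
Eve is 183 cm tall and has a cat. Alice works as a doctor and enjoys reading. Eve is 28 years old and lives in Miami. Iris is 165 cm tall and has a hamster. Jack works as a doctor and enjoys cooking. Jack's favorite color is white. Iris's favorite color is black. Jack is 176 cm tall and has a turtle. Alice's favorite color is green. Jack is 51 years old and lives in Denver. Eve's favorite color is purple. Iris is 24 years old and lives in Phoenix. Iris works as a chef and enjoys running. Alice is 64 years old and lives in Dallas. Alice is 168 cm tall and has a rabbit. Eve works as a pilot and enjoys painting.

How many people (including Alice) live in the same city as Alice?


Alice lives in Dallas. Count = 1

1


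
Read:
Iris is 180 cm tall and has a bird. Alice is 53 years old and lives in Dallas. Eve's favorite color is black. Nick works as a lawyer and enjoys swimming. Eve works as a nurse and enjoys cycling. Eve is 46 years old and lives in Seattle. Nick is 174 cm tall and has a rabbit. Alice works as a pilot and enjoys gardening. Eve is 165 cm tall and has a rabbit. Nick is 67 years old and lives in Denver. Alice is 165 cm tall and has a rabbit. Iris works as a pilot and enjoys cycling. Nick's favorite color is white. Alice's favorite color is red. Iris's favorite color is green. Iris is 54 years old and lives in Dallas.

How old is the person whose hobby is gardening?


Person with hobby=gardening is Alice, age 53

53


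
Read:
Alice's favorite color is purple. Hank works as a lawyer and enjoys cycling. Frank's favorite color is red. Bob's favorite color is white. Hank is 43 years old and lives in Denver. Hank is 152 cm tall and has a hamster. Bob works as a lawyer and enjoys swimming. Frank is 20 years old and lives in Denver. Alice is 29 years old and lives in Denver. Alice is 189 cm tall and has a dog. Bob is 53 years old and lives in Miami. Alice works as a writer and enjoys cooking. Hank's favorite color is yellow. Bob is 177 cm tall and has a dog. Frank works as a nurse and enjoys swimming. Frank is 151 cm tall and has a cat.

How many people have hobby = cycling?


Count: 1

1


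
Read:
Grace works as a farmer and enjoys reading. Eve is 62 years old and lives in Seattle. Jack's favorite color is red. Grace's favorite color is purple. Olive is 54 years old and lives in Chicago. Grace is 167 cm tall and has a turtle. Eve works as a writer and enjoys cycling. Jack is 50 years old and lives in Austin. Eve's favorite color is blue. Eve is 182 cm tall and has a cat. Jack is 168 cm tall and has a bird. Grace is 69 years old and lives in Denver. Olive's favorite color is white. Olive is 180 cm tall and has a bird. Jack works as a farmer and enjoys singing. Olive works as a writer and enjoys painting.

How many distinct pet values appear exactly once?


Unique pet values: 2

2


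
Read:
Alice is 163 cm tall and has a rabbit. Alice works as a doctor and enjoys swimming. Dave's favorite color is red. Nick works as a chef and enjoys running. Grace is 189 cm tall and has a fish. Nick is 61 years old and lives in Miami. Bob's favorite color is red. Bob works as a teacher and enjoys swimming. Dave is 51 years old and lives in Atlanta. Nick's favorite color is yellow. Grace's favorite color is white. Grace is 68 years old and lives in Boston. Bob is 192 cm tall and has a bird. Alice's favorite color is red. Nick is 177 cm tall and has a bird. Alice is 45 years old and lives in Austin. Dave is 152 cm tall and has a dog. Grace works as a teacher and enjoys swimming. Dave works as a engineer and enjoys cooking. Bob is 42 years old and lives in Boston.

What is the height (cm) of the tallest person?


Tallest: Bob at 192 cm

192


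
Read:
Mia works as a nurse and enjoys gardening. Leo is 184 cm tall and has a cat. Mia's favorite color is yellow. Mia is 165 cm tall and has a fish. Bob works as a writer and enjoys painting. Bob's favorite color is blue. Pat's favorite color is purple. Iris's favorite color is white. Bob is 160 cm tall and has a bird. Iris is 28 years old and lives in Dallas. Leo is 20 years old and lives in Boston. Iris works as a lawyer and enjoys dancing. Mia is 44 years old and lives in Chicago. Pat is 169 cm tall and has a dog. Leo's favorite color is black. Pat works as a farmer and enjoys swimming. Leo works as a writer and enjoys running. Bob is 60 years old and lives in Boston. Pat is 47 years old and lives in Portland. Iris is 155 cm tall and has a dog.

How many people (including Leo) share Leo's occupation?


Leo is a writer. Count = 2

2


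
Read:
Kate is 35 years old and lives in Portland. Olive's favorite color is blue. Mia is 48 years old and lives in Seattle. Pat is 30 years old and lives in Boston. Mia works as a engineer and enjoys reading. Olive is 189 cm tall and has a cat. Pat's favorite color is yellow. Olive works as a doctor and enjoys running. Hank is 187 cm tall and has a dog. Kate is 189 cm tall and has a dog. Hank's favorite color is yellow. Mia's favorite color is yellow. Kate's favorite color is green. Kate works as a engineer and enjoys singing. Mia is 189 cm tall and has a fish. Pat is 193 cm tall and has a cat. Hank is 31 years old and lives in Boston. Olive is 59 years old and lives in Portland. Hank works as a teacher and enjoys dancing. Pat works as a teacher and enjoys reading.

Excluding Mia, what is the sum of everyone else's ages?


Sum (excluding Mia): 155

155


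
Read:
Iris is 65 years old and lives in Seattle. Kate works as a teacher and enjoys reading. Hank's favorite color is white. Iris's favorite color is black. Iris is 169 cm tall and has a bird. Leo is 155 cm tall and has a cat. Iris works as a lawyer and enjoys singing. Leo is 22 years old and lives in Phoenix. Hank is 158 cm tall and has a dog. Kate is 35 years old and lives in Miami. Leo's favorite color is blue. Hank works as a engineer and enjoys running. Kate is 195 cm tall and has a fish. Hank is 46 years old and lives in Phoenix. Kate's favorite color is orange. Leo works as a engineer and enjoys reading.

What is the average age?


Sum=168, n=4, avg=42

42


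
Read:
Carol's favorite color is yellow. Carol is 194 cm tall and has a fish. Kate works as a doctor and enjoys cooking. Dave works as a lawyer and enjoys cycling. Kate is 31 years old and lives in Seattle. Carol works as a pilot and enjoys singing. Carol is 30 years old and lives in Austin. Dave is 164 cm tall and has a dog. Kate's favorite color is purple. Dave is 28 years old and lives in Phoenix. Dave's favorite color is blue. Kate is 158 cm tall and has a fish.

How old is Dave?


Dave is 28 years old

28


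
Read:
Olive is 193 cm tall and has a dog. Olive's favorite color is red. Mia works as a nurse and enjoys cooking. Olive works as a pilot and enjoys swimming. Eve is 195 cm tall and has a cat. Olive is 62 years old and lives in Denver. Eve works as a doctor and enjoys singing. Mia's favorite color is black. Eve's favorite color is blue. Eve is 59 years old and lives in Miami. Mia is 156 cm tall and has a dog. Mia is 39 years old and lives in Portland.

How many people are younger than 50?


Filter: 1

1


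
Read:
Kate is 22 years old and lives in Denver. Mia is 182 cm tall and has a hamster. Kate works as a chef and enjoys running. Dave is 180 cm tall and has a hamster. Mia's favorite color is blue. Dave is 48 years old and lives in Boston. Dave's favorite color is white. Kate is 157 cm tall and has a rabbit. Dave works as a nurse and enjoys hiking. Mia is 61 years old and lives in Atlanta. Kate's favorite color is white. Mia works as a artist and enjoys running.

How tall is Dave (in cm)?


Dave is 180 cm tall

180


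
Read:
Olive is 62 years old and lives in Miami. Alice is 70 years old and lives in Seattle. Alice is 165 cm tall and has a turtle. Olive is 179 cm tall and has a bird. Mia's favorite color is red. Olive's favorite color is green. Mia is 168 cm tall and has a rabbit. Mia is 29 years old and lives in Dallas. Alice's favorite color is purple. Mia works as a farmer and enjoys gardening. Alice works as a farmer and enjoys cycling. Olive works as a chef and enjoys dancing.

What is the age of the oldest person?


Oldest: Alice at 70

70
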